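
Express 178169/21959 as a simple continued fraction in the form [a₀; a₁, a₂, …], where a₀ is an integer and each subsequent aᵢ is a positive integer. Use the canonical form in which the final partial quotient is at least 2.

[8; 8, 1, 3, 1, 6, 24, 3]

178169 ÷ 21959 → quotient 8, remainder 2497
21959 ÷ 2497 → quotient 8, remainder 1983
2497 ÷ 1983 → quotient 1, remainder 514
1983 ÷ 514 → quotient 3, remainder 441
514 ÷ 441 → quotient 1, remainder 73
441 ÷ 73 → quotient 6, remainder 3
73 ÷ 3 → quotient 24, remainder 1
3 ÷ 1 → quotient 3, remainder 0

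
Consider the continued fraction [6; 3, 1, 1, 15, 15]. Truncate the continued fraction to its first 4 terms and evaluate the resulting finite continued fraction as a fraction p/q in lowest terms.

Work from the innermost term outward:
Start with 1.
1 + 1/(1/1) = 1 + 1/1 = 2/1
3 + 1/(2/1) = 3 + 1/2 = 7/2
6 + 1/(7/2) = 6 + 2/7 = 44/7

44/7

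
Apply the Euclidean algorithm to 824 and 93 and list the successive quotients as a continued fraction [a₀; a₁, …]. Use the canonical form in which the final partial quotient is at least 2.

Repeatedly divide and take the remainder:
824 ÷ 93 → quotient 8, remainder 80
93 ÷ 80 → quotient 1, remainder 13
80 ÷ 13 → quotient 6, remainder 2
13 ÷ 2 → quotient 6, remainder 1
2 ÷ 1 → quotient 2, remainder 0

[8; 1, 6, 6, 2]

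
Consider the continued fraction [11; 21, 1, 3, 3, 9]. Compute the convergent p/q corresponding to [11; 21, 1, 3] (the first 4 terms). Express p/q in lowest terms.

961/87

Work from the innermost term outward:
Start with 3.
1 + 1/(3/1) = 1 + 1/3 = 4/3
21 + 1/(4/3) = 21 + 3/4 = 87/4
11 + 1/(87/4) = 11 + 4/87 = 961/87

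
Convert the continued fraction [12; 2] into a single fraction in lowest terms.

Start with 2.
12 + 1/(2/1) = 12 + 1/2 = 25/2

25/2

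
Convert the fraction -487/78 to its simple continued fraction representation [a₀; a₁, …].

-487 ÷ 78 → quotient -7, remainder 59
78 ÷ 59 → quotient 1, remainder 19
59 ÷ 19 → quotient 3, remainder 2
19 ÷ 2 → quotient 9, remainder 1
2 ÷ 1 → quotient 2, remainder 0

[-7; 1, 3, 9, 2]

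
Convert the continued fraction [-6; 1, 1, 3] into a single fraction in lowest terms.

Collapse the nested fraction from the inside out:
Start with 3.
1 + 1/(3/1) = 1 + 1/3 = 4/3
1 + 1/(4/3) = 1 + 3/4 = 7/4
-6 + 1/(7/4) = -6 + 4/7 = -38/7

-38/7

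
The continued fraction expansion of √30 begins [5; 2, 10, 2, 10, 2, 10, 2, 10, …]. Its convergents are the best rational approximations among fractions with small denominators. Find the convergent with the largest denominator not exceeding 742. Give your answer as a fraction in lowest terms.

2525/461

a_0 = 5: 5/1  (≤ bound)
a_1 = 2: 11/2  (≤ bound)
a_2 = 10: 115/21  (≤ bound)
a_3 = 2: 241/44  (≤ bound)
a_4 = 10: 2525/461  (≤ bound)
a_5 = 2: 5291/966  (> 742, stop)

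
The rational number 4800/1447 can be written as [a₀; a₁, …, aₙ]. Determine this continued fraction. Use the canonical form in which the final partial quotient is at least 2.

Run the Euclidean algorithm, recording each quotient:
4800 ÷ 1447 → quotient 3, remainder 459
1447 ÷ 459 → quotient 3, remainder 70
459 ÷ 70 → quotient 6, remainder 39
70 ÷ 39 → quotient 1, remainder 31
39 ÷ 31 → quotient 1, remainder 8
31 ÷ 8 → quotient 3, remainder 7
8 ÷ 7 → quotient 1, remainder 1
7 ÷ 1 → quotient 7, remainder 0

[3; 3, 6, 1, 1, 3, 1, 7]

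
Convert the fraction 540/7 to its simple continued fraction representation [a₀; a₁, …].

[77; 7]

Run the Euclidean algorithm, recording each quotient:
540 = 77·7 + 1, so a_0 = 77
7 = 7·1 + 0, so a_1 = 7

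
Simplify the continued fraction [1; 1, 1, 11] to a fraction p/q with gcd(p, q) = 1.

a_0 = 1: 1/1
a_1 = 1: 2/1
a_2 = 1: 3/2
a_3 = 11: 35/23

35/23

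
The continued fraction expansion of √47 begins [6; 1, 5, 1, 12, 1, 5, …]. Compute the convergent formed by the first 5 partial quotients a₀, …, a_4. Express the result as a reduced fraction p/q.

617/90

a_0 = 6: 6/1
a_1 = 1: 7/1
a_2 = 5: 41/6
a_3 = 1: 48/7
a_4 = 12: 617/90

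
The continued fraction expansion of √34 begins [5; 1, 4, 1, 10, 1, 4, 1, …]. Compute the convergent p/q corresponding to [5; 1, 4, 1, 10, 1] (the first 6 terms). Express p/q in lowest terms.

414/71

Start with 1.
10 + 1/(1/1) = 10 + 1/1 = 11/1
1 + 1/(11/1) = 1 + 1/11 = 12/11
4 + 1/(12/11) = 4 + 11/12 = 59/12
1 + 1/(59/12) = 1 + 12/59 = 71/59
5 + 1/(71/59) = 5 + 59/71 = 414/71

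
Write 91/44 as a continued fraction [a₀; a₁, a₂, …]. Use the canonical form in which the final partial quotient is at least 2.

[2; 14, 1, 2]

91 ÷ 44 → quotient 2, remainder 3
44 ÷ 3 → quotient 14, remainder 2
3 ÷ 2 → quotient 1, remainder 1
2 ÷ 1 → quotient 2, remainder 0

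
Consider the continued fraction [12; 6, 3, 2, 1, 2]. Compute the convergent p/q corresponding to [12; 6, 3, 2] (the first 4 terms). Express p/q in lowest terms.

535/44

Starting at the tail and folding back:
Start with 2.
3 + 1/(2/1) = 3 + 1/2 = 7/2
6 + 1/(7/2) = 6 + 2/7 = 44/7
12 + 1/(44/7) = 12 + 7/44 = 535/44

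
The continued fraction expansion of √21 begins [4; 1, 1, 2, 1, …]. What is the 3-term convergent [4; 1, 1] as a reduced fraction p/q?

9/2

Start with 1.
1 + 1/(1/1) = 1 + 1/1 = 2/1
4 + 1/(2/1) = 4 + 1/2 = 9/2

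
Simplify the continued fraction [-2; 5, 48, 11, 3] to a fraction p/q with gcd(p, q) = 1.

Collapse the nested fraction from the inside out:
Start with 3.
11 + 1/(3/1) = 11 + 1/3 = 34/3
48 + 1/(34/3) = 48 + 3/34 = 1635/34
5 + 1/(1635/34) = 5 + 34/1635 = 8209/1635
-2 + 1/(8209/1635) = -2 + 1635/8209 = -14783/8209

-14783/8209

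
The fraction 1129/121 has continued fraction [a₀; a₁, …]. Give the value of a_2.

1129 ÷ 121 → quotient 9, remainder 40
121 ÷ 40 → quotient 3, remainder 1
40 ÷ 1 → quotient 40, remainder 0

40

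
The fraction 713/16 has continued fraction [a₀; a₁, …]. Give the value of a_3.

713 ÷ 16 → quotient 44, remainder 9
16 ÷ 9 → quotient 1, remainder 7
9 ÷ 7 → quotient 1, remainder 2
7 ÷ 2 → quotient 3, remainder 1

3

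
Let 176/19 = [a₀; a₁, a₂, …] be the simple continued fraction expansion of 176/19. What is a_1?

3

176 ÷ 19 → quotient 9, remainder 5
19 ÷ 5 → quotient 3, remainder 4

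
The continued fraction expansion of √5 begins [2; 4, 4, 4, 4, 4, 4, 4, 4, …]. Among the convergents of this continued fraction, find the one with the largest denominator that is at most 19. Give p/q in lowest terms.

38/17

List convergents until the denominator exceeds the bound:
a_0 = 2: 2/1  (≤ bound)
a_1 = 4: 9/4  (≤ bound)
a_2 = 4: 38/17  (≤ bound)
a_3 = 4: 161/72  (> 19, stop)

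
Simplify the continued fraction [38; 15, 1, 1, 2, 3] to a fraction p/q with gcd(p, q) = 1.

10087/265

Collapse the nested fraction from the inside out:
Start with 3.
2 + 1/(3/1) = 2 + 1/3 = 7/3
1 + 1/(7/3) = 1 + 3/7 = 10/7
1 + 1/(10/7) = 1 + 7/10 = 17/10
15 + 1/(17/10) = 15 + 10/17 = 265/17
38 + 1/(265/17) = 38 + 17/265 = 10087/265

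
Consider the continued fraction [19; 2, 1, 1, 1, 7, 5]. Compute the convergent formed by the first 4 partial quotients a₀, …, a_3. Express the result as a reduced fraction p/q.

97/5

Work from the innermost term outward:
Start with 1.
1 + 1/(1/1) = 1 + 1/1 = 2/1
2 + 1/(2/1) = 2 + 1/2 = 5/2
19 + 1/(5/2) = 19 + 2/5 = 97/5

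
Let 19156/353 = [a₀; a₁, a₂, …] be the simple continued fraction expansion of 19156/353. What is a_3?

3

⌊19156/353⌋ = 54, remainder 94
⌊353/94⌋ = 3, remainder 71
⌊94/71⌋ = 1, remainder 23
⌊71/23⌋ = 3, remainder 2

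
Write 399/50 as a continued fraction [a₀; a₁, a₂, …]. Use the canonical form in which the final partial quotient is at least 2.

[7; 1, 49]

⌊399/50⌋ = 7, remainder 49
⌊50/49⌋ = 1, remainder 1
⌊49/1⌋ = 49, remainder 0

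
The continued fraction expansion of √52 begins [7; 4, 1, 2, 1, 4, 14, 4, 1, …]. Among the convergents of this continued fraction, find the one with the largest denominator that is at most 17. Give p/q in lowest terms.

101/14

a_0 = 7: 7/1  (≤ bound)
a_1 = 4: 29/4  (≤ bound)
a_2 = 1: 36/5  (≤ bound)
a_3 = 2: 101/14  (≤ bound)
a_4 = 1: 137/19  (> 17, stop)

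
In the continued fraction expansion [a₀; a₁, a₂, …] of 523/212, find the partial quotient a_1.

2

523 ÷ 212 → quotient 2, remainder 99
212 ÷ 99 → quotient 2, remainder 14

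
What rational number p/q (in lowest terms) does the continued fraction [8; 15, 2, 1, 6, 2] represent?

5323/660

a_0 = 8: 8/1
a_1 = 15: 121/15
a_2 = 2: 250/31
a_3 = 1: 371/46
a_4 = 6: 2476/307
a_5 = 2: 5323/660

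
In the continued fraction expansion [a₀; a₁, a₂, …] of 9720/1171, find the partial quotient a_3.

16

9720 = 8·1171 + 352, so a_0 = 8
1171 = 3·352 + 115, so a_1 = 3
352 = 3·115 + 7, so a_2 = 3
115 = 16·7 + 3, so a_3 = 16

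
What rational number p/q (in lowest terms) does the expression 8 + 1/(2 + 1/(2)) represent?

Collapse the nested fraction from the inside out:
Start with 2.
2 + 1/(2/1) = 2 + 1/2 = 5/2
8 + 1/(5/2) = 8 + 2/5 = 42/5

42/5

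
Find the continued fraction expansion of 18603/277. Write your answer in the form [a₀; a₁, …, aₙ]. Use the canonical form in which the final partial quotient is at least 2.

[67; 6, 3, 2, 1, 1, 2]

Apply division with remainder until the remainder is 0:
18603 ÷ 277 → quotient 67, remainder 44
277 ÷ 44 → quotient 6, remainder 13
44 ÷ 13 → quotient 3, remainder 5
13 ÷ 5 → quotient 2, remainder 3
5 ÷ 3 → quotient 1, remainder 2
3 ÷ 2 → quotient 1, remainder 1
2 ÷ 1 → quotient 2, remainder 0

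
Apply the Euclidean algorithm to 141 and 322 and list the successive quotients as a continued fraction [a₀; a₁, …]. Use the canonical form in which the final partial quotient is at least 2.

141 = 0·322 + 141, so a_0 = 0
322 = 2·141 + 40, so a_1 = 2
141 = 3·40 + 21, so a_2 = 3
40 = 1·21 + 19, so a_3 = 1
21 = 1·19 + 2, so a_4 = 1
19 = 9·2 + 1, so a_5 = 9
2 = 2·1 + 0, so a_6 = 2

[0; 2, 3, 1, 1, 9, 2]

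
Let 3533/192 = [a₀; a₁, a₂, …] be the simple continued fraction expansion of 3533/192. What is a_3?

3533 = 18·192 + 77, so a_0 = 18
192 = 2·77 + 38, so a_1 = 2
77 = 2·38 + 1, so a_2 = 2
38 = 38·1 + 0, so a_3 = 38

38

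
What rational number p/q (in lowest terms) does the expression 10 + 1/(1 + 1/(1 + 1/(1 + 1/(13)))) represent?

a_0 = 10: 10/1
a_1 = 1: 11/1
a_2 = 1: 21/2
a_3 = 1: 32/3
a_4 = 13: 437/41

437/41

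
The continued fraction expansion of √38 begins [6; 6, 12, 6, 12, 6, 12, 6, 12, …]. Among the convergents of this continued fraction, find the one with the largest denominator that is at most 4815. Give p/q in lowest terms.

a_0 = 6: 6/1  (≤ bound)
a_1 = 6: 37/6  (≤ bound)
a_2 = 12: 450/73  (≤ bound)
a_3 = 6: 2737/444  (≤ bound)
a_4 = 12: 33294/5401  (> 4815, stop)

2737/444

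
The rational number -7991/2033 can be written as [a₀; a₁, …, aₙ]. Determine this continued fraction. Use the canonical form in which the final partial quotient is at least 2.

⌊-7991/2033⌋ = -4, remainder 141
⌊2033/141⌋ = 14, remainder 59
⌊141/59⌋ = 2, remainder 23
⌊59/23⌋ = 2, remainder 13
⌊23/13⌋ = 1, remainder 10
⌊13/10⌋ = 1, remainder 3
⌊10/3⌋ = 3, remainder 1
⌊3/1⌋ = 3, remainder 0

[-4; 14, 2, 2, 1, 1, 3, 3]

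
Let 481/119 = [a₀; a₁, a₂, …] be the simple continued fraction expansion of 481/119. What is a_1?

Repeatedly divide and take the remainder:
481 ÷ 119 → quotient 4, remainder 5
119 ÷ 5 → quotient 23, remainder 4

23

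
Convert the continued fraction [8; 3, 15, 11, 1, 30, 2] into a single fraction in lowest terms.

Use the convergent recurrence hₖ = aₖ·hₖ₋₁ + hₖ₋₂ (and likewise for the denominators kₖ):
a_0 = 8: 8/1
a_1 = 3: 25/3
a_2 = 15: 383/46
a_3 = 11: 4238/509
a_4 = 1: 4621/555
a_5 = 30: 142868/17159
a_6 = 2: 290357/34873

290357/34873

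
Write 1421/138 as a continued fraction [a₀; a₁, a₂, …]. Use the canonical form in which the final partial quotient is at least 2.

⌊1421/138⌋ = 10, remainder 41
⌊138/41⌋ = 3, remainder 15
⌊41/15⌋ = 2, remainder 11
⌊15/11⌋ = 1, remainder 4
⌊11/4⌋ = 2, remainder 3
⌊4/3⌋ = 1, remainder 1
⌊3/1⌋ = 3, remainder 0

[10; 3, 2, 1, 2, 1, 3]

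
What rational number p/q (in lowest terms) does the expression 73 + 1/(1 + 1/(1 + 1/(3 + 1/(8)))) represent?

a_0 = 73: 73/1
a_1 = 1: 74/1
a_2 = 1: 147/2
a_3 = 3: 515/7
a_4 = 8: 4267/58

4267/58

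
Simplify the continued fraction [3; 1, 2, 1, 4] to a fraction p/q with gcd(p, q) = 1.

71/19

a_0 = 3: 3/1
a_1 = 1: 4/1
a_2 = 2: 11/3
a_3 = 1: 15/4
a_4 = 4: 71/19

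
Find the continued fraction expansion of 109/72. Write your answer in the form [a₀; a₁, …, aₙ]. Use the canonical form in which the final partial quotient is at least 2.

⌊109/72⌋ = 1, remainder 37
⌊72/37⌋ = 1, remainder 35
⌊37/35⌋ = 1, remainder 2
⌊35/2⌋ = 17, remainder 1
⌊2/1⌋ = 2, remainder 0

[1; 1, 1, 17, 2]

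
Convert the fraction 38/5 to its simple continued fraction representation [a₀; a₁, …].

Run the Euclidean algorithm, recording each quotient:
38 ÷ 5 → quotient 7, remainder 3
5 ÷ 3 → quotient 1, remainder 2
3 ÷ 2 → quotient 1, remainder 1
2 ÷ 1 → quotient 2, remainder 0

[7; 1, 1, 2]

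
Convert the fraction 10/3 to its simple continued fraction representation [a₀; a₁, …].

⌊10/3⌋ = 3, remainder 1
⌊3/1⌋ = 3, remainder 0

[3; 3]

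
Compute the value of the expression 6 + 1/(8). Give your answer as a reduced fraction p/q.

Start with 8.
6 + 1/(8/1) = 6 + 1/8 = 49/8

49/8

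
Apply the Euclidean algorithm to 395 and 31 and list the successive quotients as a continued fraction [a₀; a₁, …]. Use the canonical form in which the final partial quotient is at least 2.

[12; 1, 2, 1, 7]

395 ÷ 31 → quotient 12, remainder 23
31 ÷ 23 → quotient 1, remainder 8
23 ÷ 8 → quotient 2, remainder 7
8 ÷ 7 → quotient 1, remainder 1
7 ÷ 1 → quotient 7, remainder 0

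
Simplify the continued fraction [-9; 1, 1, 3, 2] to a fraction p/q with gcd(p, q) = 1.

Start with 2.
3 + 1/(2/1) = 3 + 1/2 = 7/2
1 + 1/(7/2) = 1 + 2/7 = 9/7
1 + 1/(9/7) = 1 + 7/9 = 16/9
-9 + 1/(16/9) = -9 + 9/16 = -135/16

-135/16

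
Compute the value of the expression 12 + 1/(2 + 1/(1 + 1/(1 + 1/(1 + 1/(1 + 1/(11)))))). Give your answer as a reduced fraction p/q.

1870/151

Start with 11.
1 + 1/(11/1) = 1 + 1/11 = 12/11
1 + 1/(12/11) = 1 + 11/12 = 23/12
1 + 1/(23/12) = 1 + 12/23 = 35/23
1 + 1/(35/23) = 1 + 23/35 = 58/35
2 + 1/(58/35) = 2 + 35/58 = 151/58
12 + 1/(151/58) = 12 + 58/151 = 1870/151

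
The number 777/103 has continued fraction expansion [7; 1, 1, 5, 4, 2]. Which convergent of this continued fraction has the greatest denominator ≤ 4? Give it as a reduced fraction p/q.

15/2

List convergents until the denominator exceeds the bound:
a_0 = 7: 7/1  (≤ bound)
a_1 = 1: 8/1  (≤ bound)
a_2 = 1: 15/2  (≤ bound)
a_3 = 5: 83/11  (> 4, stop)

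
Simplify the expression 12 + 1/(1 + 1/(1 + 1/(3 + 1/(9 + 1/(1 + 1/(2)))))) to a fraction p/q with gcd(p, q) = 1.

2627/209

a_0 = 12: 12/1
a_1 = 1: 13/1
a_2 = 1: 25/2
a_3 = 3: 88/7
a_4 = 9: 817/65
a_5 = 1: 905/72
a_6 = 2: 2627/209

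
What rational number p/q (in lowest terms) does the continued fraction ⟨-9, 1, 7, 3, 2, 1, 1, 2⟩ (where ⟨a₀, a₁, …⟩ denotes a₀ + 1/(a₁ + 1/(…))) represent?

Work from the innermost term outward:
Start with 2.
1 + 1/(2/1) = 1 + 1/2 = 3/2
1 + 1/(3/2) = 1 + 2/3 = 5/3
2 + 1/(5/3) = 2 + 3/5 = 13/5
3 + 1/(13/5) = 3 + 5/13 = 44/13
7 + 1/(44/13) = 7 + 13/44 = 321/44
1 + 1/(321/44) = 1 + 44/321 = 365/321
-9 + 1/(365/321) = -9 + 321/365 = -2964/365

-2964/365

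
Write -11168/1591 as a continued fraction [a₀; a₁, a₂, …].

[-8; 1, 50, 3, 10]

Run the Euclidean algorithm, recording each quotient:
-11168 = -8·1591 + 1560, so a_0 = -8
1591 = 1·1560 + 31, so a_1 = 1
1560 = 50·31 + 10, so a_2 = 50
31 = 3·10 + 1, so a_3 = 3
10 = 10·1 + 0, so a_4 = 10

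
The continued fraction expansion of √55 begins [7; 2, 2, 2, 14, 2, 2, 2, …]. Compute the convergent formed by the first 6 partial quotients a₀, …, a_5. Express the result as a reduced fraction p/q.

2655/358

Start with 2.
14 + 1/(2/1) = 14 + 1/2 = 29/2
2 + 1/(29/2) = 2 + 2/29 = 60/29
2 + 1/(60/29) = 2 + 29/60 = 149/60
2 + 1/(149/60) = 2 + 60/149 = 358/149
7 + 1/(358/149) = 7 + 149/358 = 2655/358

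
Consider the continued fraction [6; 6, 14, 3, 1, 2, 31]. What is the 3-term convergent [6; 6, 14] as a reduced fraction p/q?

524/85

a_0 = 6: 6/1
a_1 = 6: 37/6
a_2 = 14: 524/85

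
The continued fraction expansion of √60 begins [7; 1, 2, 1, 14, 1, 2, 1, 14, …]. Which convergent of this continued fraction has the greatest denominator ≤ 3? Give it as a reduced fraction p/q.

a_0 = 7: 7/1  (≤ bound)
a_1 = 1: 8/1  (≤ bound)
a_2 = 2: 23/3  (≤ bound)
a_3 = 1: 31/4  (> 3, stop)

23/3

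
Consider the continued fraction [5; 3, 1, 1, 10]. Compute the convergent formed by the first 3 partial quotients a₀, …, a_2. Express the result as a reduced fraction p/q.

21/4

Build up convergents one term at a time:
a_0 = 5: 5/1
a_1 = 3: 16/3
a_2 = 1: 21/4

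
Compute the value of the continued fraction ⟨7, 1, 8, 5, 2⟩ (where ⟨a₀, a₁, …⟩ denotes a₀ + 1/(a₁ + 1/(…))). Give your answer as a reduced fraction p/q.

Start with 2.
5 + 1/(2/1) = 5 + 1/2 = 11/2
8 + 1/(11/2) = 8 + 2/11 = 90/11
1 + 1/(90/11) = 1 + 11/90 = 101/90
7 + 1/(101/90) = 7 + 90/101 = 797/101

797/101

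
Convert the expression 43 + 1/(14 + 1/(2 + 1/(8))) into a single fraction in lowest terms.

10595/246

a_0 = 43: 43/1
a_1 = 14: 603/14
a_2 = 2: 1249/29
a_3 = 8: 10595/246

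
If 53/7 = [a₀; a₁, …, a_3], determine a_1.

Repeatedly divide and take the remainder:
⌊53/7⌋ = 7, remainder 4
⌊7/4⌋ = 1, remainder 3

1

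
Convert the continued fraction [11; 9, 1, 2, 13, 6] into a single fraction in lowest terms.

Compute successive convergents:
a_0 = 11: 11/1
a_1 = 9: 100/9
a_2 = 1: 111/10
a_3 = 2: 322/29
a_4 = 13: 4297/387
a_5 = 6: 26104/2351

26104/2351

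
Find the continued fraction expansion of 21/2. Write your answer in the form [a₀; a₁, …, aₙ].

[10; 2]

21 ÷ 2 → quotient 10, remainder 1
2 ÷ 1 → quotient 2, remainder 0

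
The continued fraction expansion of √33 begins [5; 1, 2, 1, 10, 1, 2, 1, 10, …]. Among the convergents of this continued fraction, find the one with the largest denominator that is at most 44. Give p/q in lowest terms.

a_0 = 5: 5/1  (≤ bound)
a_1 = 1: 6/1  (≤ bound)
a_2 = 2: 17/3  (≤ bound)
a_3 = 1: 23/4  (≤ bound)
a_4 = 10: 247/43  (≤ bound)
a_5 = 1: 270/47  (> 44, stop)

247/43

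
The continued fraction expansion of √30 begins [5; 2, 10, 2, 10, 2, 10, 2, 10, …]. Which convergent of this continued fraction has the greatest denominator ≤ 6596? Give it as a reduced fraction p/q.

5291/966

List convergents until the denominator exceeds the bound:
a_0 = 5: 5/1  (≤ bound)
a_1 = 2: 11/2  (≤ bound)
a_2 = 10: 115/21  (≤ bound)
a_3 = 2: 241/44  (≤ bound)
a_4 = 10: 2525/461  (≤ bound)
a_5 = 2: 5291/966  (≤ bound)
a_6 = 10: 55435/10121  (> 6596, stop)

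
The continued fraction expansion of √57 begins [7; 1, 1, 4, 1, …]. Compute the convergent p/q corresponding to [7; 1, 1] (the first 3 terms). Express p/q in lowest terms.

15/2

Compute successive convergents:
a_0 = 7: 7/1
a_1 = 1: 8/1
a_2 = 1: 15/2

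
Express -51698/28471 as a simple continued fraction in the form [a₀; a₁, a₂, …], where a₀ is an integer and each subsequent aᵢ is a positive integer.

[-2; 5, 2, 3, 29, 1, 2, 8]

Run the Euclidean algorithm, recording each quotient:
-51698 = -2·28471 + 5244, so a_0 = -2
28471 = 5·5244 + 2251, so a_1 = 5
5244 = 2·2251 + 742, so a_2 = 2
2251 = 3·742 + 25, so a_3 = 3
742 = 29·25 + 17, so a_4 = 29
25 = 1·17 + 8, so a_5 = 1
17 = 2·8 + 1, so a_6 = 2
8 = 8·1 + 0, so a_7 = 8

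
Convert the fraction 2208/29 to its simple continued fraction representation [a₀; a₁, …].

[76; 7, 4]

Run the Euclidean algorithm, recording each quotient:
2208 = 76·29 + 4, so a_0 = 76
29 = 7·4 + 1, so a_1 = 7
4 = 4·1 + 0, so a_2 = 4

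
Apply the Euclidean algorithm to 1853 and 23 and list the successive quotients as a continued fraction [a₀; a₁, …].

[80; 1, 1, 3, 3]

1853 = 80·23 + 13, so a_0 = 80
23 = 1·13 + 10, so a_1 = 1
13 = 1·10 + 3, so a_2 = 1
10 = 3·3 + 1, so a_3 = 3
3 = 3·1 + 0, so a_4 = 3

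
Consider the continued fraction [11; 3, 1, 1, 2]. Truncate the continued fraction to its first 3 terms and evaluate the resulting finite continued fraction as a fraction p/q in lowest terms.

45/4

Start with 1.
3 + 1/(1/1) = 3 + 1/1 = 4/1
11 + 1/(4/1) = 11 + 1/4 = 45/4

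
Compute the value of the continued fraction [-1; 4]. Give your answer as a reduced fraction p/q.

a_0 = -1: -1/1
a_1 = 4: -3/4

-3/4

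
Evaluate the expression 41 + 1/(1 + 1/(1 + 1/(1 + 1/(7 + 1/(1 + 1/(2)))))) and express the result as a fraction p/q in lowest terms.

3124/75

Build up convergents one term at a time:
a_0 = 41: 41/1
a_1 = 1: 42/1
a_2 = 1: 83/2
a_3 = 1: 125/3
a_4 = 7: 958/23
a_5 = 1: 1083/26
a_6 = 2: 3124/75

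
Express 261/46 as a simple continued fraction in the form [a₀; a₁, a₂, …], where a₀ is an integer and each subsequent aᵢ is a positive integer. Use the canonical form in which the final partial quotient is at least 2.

261 ÷ 46 → quotient 5, remainder 31
46 ÷ 31 → quotient 1, remainder 15
31 ÷ 15 → quotient 2, remainder 1
15 ÷ 1 → quotient 15, remainder 0

[5; 1, 2, 15]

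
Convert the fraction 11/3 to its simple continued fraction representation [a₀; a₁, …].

[3; 1, 2]

⌊11/3⌋ = 3, remainder 2
⌊3/2⌋ = 1, remainder 1
⌊2/1⌋ = 2, remainder 0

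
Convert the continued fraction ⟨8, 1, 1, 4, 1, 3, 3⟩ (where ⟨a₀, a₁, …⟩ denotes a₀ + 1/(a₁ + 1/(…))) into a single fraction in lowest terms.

1171/137

Starting at the tail and folding back:
Start with 3.
3 + 1/(3/1) = 3 + 1/3 = 10/3
1 + 1/(10/3) = 1 + 3/10 = 13/10
4 + 1/(13/10) = 4 + 10/13 = 62/13
1 + 1/(62/13) = 1 + 13/62 = 75/62
1 + 1/(75/62) = 1 + 62/75 = 137/75
8 + 1/(137/75) = 8 + 75/137 = 1171/137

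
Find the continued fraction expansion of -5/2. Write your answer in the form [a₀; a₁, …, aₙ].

-5 = -3·2 + 1, so a_0 = -3
2 = 2·1 + 0, so a_1 = 2

[-3; 2]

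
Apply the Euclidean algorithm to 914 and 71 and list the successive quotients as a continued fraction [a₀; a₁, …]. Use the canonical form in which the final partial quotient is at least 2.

[12; 1, 6, 1, 8]

914 ÷ 71 → quotient 12, remainder 62
71 ÷ 62 → quotient 1, remainder 9
62 ÷ 9 → quotient 6, remainder 8
9 ÷ 8 → quotient 1, remainder 1
8 ÷ 1 → quotient 8, remainder 0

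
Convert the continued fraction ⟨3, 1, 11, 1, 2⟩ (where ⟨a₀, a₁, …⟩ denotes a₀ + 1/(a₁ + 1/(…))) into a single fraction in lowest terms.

149/38

Use the convergent recurrence hₖ = aₖ·hₖ₋₁ + hₖ₋₂ (and likewise for the denominators kₖ):
a_0 = 3: 3/1
a_1 = 1: 4/1
a_2 = 11: 47/12
a_3 = 1: 51/13
a_4 = 2: 149/38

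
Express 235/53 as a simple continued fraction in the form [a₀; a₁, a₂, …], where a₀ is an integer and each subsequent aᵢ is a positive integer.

[4; 2, 3, 3, 2]

235 ÷ 53 → quotient 4, remainder 23
53 ÷ 23 → quotient 2, remainder 7
23 ÷ 7 → quotient 3, remainder 2
7 ÷ 2 → quotient 3, remainder 1
2 ÷ 1 → quotient 2, remainder 0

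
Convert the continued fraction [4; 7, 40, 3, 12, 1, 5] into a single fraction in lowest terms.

Build up convergents one term at a time:
a_0 = 4: 4/1
a_1 = 7: 29/7
a_2 = 40: 1164/281
a_3 = 3: 3521/850
a_4 = 12: 43416/10481
a_5 = 1: 46937/11331
a_6 = 5: 278101/67136

278101/67136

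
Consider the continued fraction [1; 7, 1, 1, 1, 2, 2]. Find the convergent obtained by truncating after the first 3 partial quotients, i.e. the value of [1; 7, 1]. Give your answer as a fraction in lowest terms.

Compute successive convergents:
a_0 = 1: 1/1
a_1 = 7: 8/7
a_2 = 1: 9/8

9/8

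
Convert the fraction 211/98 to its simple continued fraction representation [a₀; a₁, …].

[2; 6, 1, 1, 7]

211 ÷ 98 → quotient 2, remainder 15
98 ÷ 15 → quotient 6, remainder 8
15 ÷ 8 → quotient 1, remainder 7
8 ÷ 7 → quotient 1, remainder 1
7 ÷ 1 → quotient 7, remainder 0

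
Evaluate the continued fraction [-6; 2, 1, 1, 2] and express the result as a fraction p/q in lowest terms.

-73/13

Start with 2.
1 + 1/(2/1) = 1 + 1/2 = 3/2
1 + 1/(3/2) = 1 + 2/3 = 5/3
2 + 1/(5/3) = 2 + 3/5 = 13/5
-6 + 1/(13/5) = -6 + 5/13 = -73/13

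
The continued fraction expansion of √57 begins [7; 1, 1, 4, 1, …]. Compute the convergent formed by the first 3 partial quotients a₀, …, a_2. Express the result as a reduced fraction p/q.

Start with 1.
1 + 1/(1/1) = 1 + 1/1 = 2/1
7 + 1/(2/1) = 7 + 1/2 = 15/2

15/2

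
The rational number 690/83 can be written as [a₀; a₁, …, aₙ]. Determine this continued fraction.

[8; 3, 5, 5]

690 ÷ 83 → quotient 8, remainder 26
83 ÷ 26 → quotient 3, remainder 5
26 ÷ 5 → quotient 5, remainder 1
5 ÷ 1 → quotient 5, remainder 0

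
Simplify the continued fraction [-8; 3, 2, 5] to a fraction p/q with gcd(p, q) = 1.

-293/38

Collapse the nested fraction from the inside out:
Start with 5.
2 + 1/(5/1) = 2 + 1/5 = 11/5
3 + 1/(11/5) = 3 + 5/11 = 38/11
-8 + 1/(38/11) = -8 + 11/38 = -293/38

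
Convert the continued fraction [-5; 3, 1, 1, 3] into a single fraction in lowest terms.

Use the convergent recurrence hₖ = aₖ·hₖ₋₁ + hₖ₋₂ (and likewise for the denominators kₖ):
a_0 = -5: -5/1
a_1 = 3: -14/3
a_2 = 1: -19/4
a_3 = 1: -33/7
a_4 = 3: -118/25

-118/25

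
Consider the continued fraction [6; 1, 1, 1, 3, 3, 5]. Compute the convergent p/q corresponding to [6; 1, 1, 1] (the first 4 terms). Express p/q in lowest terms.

Start with 1.
1 + 1/(1/1) = 1 + 1/1 = 2/1
1 + 1/(2/1) = 1 + 1/2 = 3/2
6 + 1/(3/2) = 6 + 2/3 = 20/3

20/3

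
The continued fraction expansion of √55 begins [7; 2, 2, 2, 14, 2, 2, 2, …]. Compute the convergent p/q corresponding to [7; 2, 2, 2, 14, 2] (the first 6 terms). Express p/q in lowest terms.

2655/358

Start with 2.
14 + 1/(2/1) = 14 + 1/2 = 29/2
2 + 1/(29/2) = 2 + 2/29 = 60/29
2 + 1/(60/29) = 2 + 29/60 = 149/60
2 + 1/(149/60) = 2 + 60/149 = 358/149
7 + 1/(358/149) = 7 + 149/358 = 2655/358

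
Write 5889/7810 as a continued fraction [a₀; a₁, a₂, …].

[0; 1, 3, 15, 4, 15, 2]

5889 ÷ 7810 → quotient 0, remainder 5889
7810 ÷ 5889 → quotient 1, remainder 1921
5889 ÷ 1921 → quotient 3, remainder 126
1921 ÷ 126 → quotient 15, remainder 31
126 ÷ 31 → quotient 4, remainder 2
31 ÷ 2 → quotient 15, remainder 1
2 ÷ 1 → quotient 2, remainder 0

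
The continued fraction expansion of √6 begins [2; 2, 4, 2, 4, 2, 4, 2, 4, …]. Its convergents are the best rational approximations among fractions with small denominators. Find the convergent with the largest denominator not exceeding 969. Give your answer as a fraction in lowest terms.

2158/881

a_0 = 2: 2/1  (≤ bound)
a_1 = 2: 5/2  (≤ bound)
a_2 = 4: 22/9  (≤ bound)
a_3 = 2: 49/20  (≤ bound)
a_4 = 4: 218/89  (≤ bound)
a_5 = 2: 485/198  (≤ bound)
a_6 = 4: 2158/881  (≤ bound)
a_7 = 2: 4801/1960  (> 969, stop)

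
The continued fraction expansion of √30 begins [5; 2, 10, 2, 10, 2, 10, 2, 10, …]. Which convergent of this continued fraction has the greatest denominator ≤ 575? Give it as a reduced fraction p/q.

2525/461

a_0 = 5: 5/1  (≤ bound)
a_1 = 2: 11/2  (≤ bound)
a_2 = 10: 115/21  (≤ bound)
a_3 = 2: 241/44  (≤ bound)
a_4 = 10: 2525/461  (≤ bound)
a_5 = 2: 5291/966  (> 575, stop)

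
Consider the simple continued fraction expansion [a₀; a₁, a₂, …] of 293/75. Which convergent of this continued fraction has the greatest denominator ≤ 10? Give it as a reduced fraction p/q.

a_0 = 3: 3/1  (≤ bound)
a_1 = 1: 4/1  (≤ bound)
a_2 = 9: 39/10  (≤ bound)
a_3 = 1: 43/11  (> 10, stop)

39/10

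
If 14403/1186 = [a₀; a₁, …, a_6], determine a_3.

14

14403 = 12·1186 + 171, so a_0 = 12
1186 = 6·171 + 160, so a_1 = 6
171 = 1·160 + 11, so a_2 = 1
160 = 14·11 + 6, so a_3 = 14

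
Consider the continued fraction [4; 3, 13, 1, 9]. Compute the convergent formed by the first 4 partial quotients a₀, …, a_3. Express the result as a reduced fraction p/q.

Compute successive convergents:
a_0 = 4: 4/1
a_1 = 3: 13/3
a_2 = 13: 173/40
a_3 = 1: 186/43

186/43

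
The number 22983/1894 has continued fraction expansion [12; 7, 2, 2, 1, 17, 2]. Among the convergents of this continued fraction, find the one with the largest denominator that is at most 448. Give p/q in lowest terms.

631/52

a_0 = 12: 12/1  (≤ bound)
a_1 = 7: 85/7  (≤ bound)
a_2 = 2: 182/15  (≤ bound)
a_3 = 2: 449/37  (≤ bound)
a_4 = 1: 631/52  (≤ bound)
a_5 = 17: 11176/921  (> 448, stop)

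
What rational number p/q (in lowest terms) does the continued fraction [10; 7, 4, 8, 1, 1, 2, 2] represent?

31134/3071

a_0 = 10: 10/1
a_1 = 7: 71/7
a_2 = 4: 294/29
a_3 = 8: 2423/239
a_4 = 1: 2717/268
a_5 = 1: 5140/507
a_6 = 2: 12997/1282
a_7 = 2: 31134/3071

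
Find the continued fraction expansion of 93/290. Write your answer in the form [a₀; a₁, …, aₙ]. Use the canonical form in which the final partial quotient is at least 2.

[0; 3, 8, 2, 5]

93 = 0·290 + 93, so a_0 = 0
290 = 3·93 + 11, so a_1 = 3
93 = 8·11 + 5, so a_2 = 8
11 = 2·5 + 1, so a_3 = 2
5 = 5·1 + 0, so a_4 = 5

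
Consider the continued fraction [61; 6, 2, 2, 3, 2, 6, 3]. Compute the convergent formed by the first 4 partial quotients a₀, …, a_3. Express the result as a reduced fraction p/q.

Start with 2.
2 + 1/(2/1) = 2 + 1/2 = 5/2
6 + 1/(5/2) = 6 + 2/5 = 32/5
61 + 1/(32/5) = 61 + 5/32 = 1957/32

1957/32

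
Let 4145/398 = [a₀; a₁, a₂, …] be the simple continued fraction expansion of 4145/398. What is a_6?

9

4145 = 10·398 + 165, so a_0 = 10
398 = 2·165 + 68, so a_1 = 2
165 = 2·68 + 29, so a_2 = 2
68 = 2·29 + 10, so a_3 = 2
29 = 2·10 + 9, so a_4 = 2
10 = 1·9 + 1, so a_5 = 1
9 = 9·1 + 0, so a_6 = 9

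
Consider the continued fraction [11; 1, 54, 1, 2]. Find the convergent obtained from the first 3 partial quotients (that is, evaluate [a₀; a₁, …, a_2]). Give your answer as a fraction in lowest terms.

Build up convergents one term at a time:
a_0 = 11: 11/1
a_1 = 1: 12/1
a_2 = 54: 659/55

659/55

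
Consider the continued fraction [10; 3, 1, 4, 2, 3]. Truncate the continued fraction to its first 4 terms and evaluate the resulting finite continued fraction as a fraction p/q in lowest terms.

Start with 4.
1 + 1/(4/1) = 1 + 1/4 = 5/4
3 + 1/(5/4) = 3 + 4/5 = 19/5
10 + 1/(19/5) = 10 + 5/19 = 195/19

195/19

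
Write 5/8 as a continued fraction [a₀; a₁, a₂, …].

Repeatedly divide and take the remainder:
5 = 0·8 + 5, so a_0 = 0
8 = 1·5 + 3, so a_1 = 1
5 = 1·3 + 2, so a_2 = 1
3 = 1·2 + 1, so a_3 = 1
2 = 2·1 + 0, so a_4 = 2

[0; 1, 1, 1, 2]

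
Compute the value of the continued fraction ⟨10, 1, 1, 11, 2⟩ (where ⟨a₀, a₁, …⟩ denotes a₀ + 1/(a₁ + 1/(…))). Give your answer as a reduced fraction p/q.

505/48

Start with 2.
11 + 1/(2/1) = 11 + 1/2 = 23/2
1 + 1/(23/2) = 1 + 2/23 = 25/23
1 + 1/(25/23) = 1 + 23/25 = 48/25
10 + 1/(48/25) = 10 + 25/48 = 505/48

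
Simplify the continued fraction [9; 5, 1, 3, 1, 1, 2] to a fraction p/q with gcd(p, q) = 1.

1220/133

Build up convergents one term at a time:
a_0 = 9: 9/1
a_1 = 5: 46/5
a_2 = 1: 55/6
a_3 = 3: 211/23
a_4 = 1: 266/29
a_5 = 1: 477/52
a_6 = 2: 1220/133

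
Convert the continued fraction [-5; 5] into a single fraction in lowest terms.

-24/5

Start with 5.
-5 + 1/(5/1) = -5 + 1/5 = -24/5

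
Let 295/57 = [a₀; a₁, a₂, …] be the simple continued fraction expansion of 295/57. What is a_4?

3

Apply division with remainder until the remainder is 0:
⌊295/57⌋ = 5, remainder 10
⌊57/10⌋ = 5, remainder 7
⌊10/7⌋ = 1, remainder 3
⌊7/3⌋ = 2, remainder 1
⌊3/1⌋ = 3, remainder 0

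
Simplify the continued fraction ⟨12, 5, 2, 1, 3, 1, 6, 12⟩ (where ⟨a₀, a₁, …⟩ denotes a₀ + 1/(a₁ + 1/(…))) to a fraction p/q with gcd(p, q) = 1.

Work from the innermost term outward:
Start with 12.
6 + 1/(12/1) = 6 + 1/12 = 73/12
1 + 1/(73/12) = 1 + 12/73 = 85/73
3 + 1/(85/73) = 3 + 73/85 = 328/85
1 + 1/(328/85) = 1 + 85/328 = 413/328
2 + 1/(413/328) = 2 + 328/413 = 1154/413
5 + 1/(1154/413) = 5 + 413/1154 = 6183/1154
12 + 1/(6183/1154) = 12 + 1154/6183 = 75350/6183

75350/6183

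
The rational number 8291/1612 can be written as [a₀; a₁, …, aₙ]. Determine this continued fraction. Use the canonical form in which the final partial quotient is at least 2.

Repeatedly divide and take the remainder:
8291 = 5·1612 + 231, so a_0 = 5
1612 = 6·231 + 226, so a_1 = 6
231 = 1·226 + 5, so a_2 = 1
226 = 45·5 + 1, so a_3 = 45
5 = 5·1 + 0, so a_4 = 5

[5; 6, 1, 45, 5]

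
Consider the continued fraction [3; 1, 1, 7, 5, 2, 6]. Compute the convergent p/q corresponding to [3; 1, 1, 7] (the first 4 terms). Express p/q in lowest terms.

53/15

Build up convergents one term at a time:
a_0 = 3: 3/1
a_1 = 1: 4/1
a_2 = 1: 7/2
a_3 = 7: 53/15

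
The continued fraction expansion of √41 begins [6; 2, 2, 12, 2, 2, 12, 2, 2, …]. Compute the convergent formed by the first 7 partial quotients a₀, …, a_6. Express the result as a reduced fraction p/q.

25414/3969

Start with 12.
2 + 1/(12/1) = 2 + 1/12 = 25/12
2 + 1/(25/12) = 2 + 12/25 = 62/25
12 + 1/(62/25) = 12 + 25/62 = 769/62
2 + 1/(769/62) = 2 + 62/769 = 1600/769
2 + 1/(1600/769) = 2 + 769/1600 = 3969/1600
6 + 1/(3969/1600) = 6 + 1600/3969 = 25414/3969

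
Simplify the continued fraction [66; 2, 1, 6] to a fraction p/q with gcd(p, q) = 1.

Starting at the tail and folding back:
Start with 6.
1 + 1/(6/1) = 1 + 1/6 = 7/6
2 + 1/(7/6) = 2 + 6/7 = 20/7
66 + 1/(20/7) = 66 + 7/20 = 1327/20

1327/20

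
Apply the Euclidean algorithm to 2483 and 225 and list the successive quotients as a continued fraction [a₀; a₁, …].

[11; 28, 8]

2483 ÷ 225 → quotient 11, remainder 8
225 ÷ 8 → quotient 28, remainder 1
8 ÷ 1 → quotient 8, remainder 0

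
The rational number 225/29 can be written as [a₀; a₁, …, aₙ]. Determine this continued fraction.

[7; 1, 3, 7]

225 ÷ 29 → quotient 7, remainder 22
29 ÷ 22 → quotient 1, remainder 7
22 ÷ 7 → quotient 3, remainder 1
7 ÷ 1 → quotient 7, remainder 0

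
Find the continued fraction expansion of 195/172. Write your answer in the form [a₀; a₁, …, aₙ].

[1; 7, 2, 11]

195 = 1·172 + 23, so a_0 = 1
172 = 7·23 + 11, so a_1 = 7
23 = 2·11 + 1, so a_2 = 2
11 = 11·1 + 0, so a_3 = 11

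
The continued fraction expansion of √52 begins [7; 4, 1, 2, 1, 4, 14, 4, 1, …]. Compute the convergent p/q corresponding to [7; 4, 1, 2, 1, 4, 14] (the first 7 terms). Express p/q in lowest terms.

Build up convergents one term at a time:
a_0 = 7: 7/1
a_1 = 4: 29/4
a_2 = 1: 36/5
a_3 = 2: 101/14
a_4 = 1: 137/19
a_5 = 4: 649/90
a_6 = 14: 9223/1279

9223/1279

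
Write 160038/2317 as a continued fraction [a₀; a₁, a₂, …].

[69; 14, 23, 1, 1, 3]

Run the Euclidean algorithm, recording each quotient:
⌊160038/2317⌋ = 69, remainder 165
⌊2317/165⌋ = 14, remainder 7
⌊165/7⌋ = 23, remainder 4
⌊7/4⌋ = 1, remainder 3
⌊4/3⌋ = 1, remainder 1
⌊3/1⌋ = 3, remainder 0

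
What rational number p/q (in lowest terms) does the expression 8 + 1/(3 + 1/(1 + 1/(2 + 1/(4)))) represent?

397/48

Build up convergents one term at a time:
a_0 = 8: 8/1
a_1 = 3: 25/3
a_2 = 1: 33/4
a_3 = 2: 91/11
a_4 = 4: 397/48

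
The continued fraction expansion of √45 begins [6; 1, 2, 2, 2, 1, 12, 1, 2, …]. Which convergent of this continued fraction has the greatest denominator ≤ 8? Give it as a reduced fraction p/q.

List convergents until the denominator exceeds the bound:
a_0 = 6: 6/1  (≤ bound)
a_1 = 1: 7/1  (≤ bound)
a_2 = 2: 20/3  (≤ bound)
a_3 = 2: 47/7  (≤ bound)
a_4 = 2: 114/17  (> 8, stop)

47/7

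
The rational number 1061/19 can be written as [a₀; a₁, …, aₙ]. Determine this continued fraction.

[55; 1, 5, 3]

⌊1061/19⌋ = 55, remainder 16
⌊19/16⌋ = 1, remainder 3
⌊16/3⌋ = 5, remainder 1
⌊3/1⌋ = 3, remainder 0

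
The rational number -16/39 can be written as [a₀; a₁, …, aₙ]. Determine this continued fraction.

[-1; 1, 1, 2, 3, 2]

-16 ÷ 39 → quotient -1, remainder 23
39 ÷ 23 → quotient 1, remainder 16
23 ÷ 16 → quotient 1, remainder 7
16 ÷ 7 → quotient 2, remainder 2
7 ÷ 2 → quotient 3, remainder 1
2 ÷ 1 → quotient 2, remainder 0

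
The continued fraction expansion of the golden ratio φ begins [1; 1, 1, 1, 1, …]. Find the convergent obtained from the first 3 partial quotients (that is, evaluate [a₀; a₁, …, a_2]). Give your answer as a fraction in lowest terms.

3/2

Use the convergent recurrence hₖ = aₖ·hₖ₋₁ + hₖ₋₂ (and likewise for the denominators kₖ):
a_0 = 1: 1/1
a_1 = 1: 2/1
a_2 = 1: 3/2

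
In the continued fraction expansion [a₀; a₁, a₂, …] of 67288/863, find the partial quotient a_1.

⌊67288/863⌋ = 77, remainder 837
⌊863/837⌋ = 1, remainder 26

1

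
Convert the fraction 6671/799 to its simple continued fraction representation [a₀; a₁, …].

[8; 2, 1, 6, 2, 1, 12]

⌊6671/799⌋ = 8, remainder 279
⌊799/279⌋ = 2, remainder 241
⌊279/241⌋ = 1, remainder 38
⌊241/38⌋ = 6, remainder 13
⌊38/13⌋ = 2, remainder 12
⌊13/12⌋ = 1, remainder 1
⌊12/1⌋ = 12, remainder 0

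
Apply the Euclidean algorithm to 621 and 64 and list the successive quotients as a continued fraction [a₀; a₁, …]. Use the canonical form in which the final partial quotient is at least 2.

Repeatedly divide and take the remainder:
621 = 9·64 + 45, so a_0 = 9
64 = 1·45 + 19, so a_1 = 1
45 = 2·19 + 7, so a_2 = 2
19 = 2·7 + 5, so a_3 = 2
7 = 1·5 + 2, so a_4 = 1
5 = 2·2 + 1, so a_5 = 2
2 = 2·1 + 0, so a_6 = 2

[9; 1, 2, 2, 1, 2, 2]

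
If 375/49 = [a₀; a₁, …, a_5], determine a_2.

1

375 = 7·49 + 32, so a_0 = 7
49 = 1·32 + 17, so a_1 = 1
32 = 1·17 + 15, so a_2 = 1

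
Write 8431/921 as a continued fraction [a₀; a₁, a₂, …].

[9; 6, 2, 17, 4]

Run the Euclidean algorithm, recording each quotient:
⌊8431/921⌋ = 9, remainder 142
⌊921/142⌋ = 6, remainder 69
⌊142/69⌋ = 2, remainder 4
⌊69/4⌋ = 17, remainder 1
⌊4/1⌋ = 4, remainder 0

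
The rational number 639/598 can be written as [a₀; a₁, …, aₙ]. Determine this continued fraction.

639 ÷ 598 → quotient 1, remainder 41
598 ÷ 41 → quotient 14, remainder 24
41 ÷ 24 → quotient 1, remainder 17
24 ÷ 17 → quotient 1, remainder 7
17 ÷ 7 → quotient 2, remainder 3
7 ÷ 3 → quotient 2, remainder 1
3 ÷ 1 → quotient 3, remainder 0

[1; 14, 1, 1, 2, 2, 3]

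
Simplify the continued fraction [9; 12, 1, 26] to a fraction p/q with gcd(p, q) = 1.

a_0 = 9: 9/1
a_1 = 12: 109/12
a_2 = 1: 118/13
a_3 = 26: 3177/350

3177/350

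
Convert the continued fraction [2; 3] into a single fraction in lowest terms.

7/3

Starting at the tail and folding back:
Start with 3.
2 + 1/(3/1) = 2 + 1/3 = 7/3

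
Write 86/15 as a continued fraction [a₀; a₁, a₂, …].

86 = 5·15 + 11, so a_0 = 5
15 = 1·11 + 4, so a_1 = 1
11 = 2·4 + 3, so a_2 = 2
4 = 1·3 + 1, so a_3 = 1
3 = 3·1 + 0, so a_4 = 3

[5; 1, 2, 1, 3]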